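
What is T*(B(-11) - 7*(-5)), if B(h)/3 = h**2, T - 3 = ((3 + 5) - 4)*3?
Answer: 5970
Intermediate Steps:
T = 15 (T = 3 + ((3 + 5) - 4)*3 = 3 + (8 - 4)*3 = 3 + 4*3 = 3 + 12 = 15)
B(h) = 3*h**2
T*(B(-11) - 7*(-5)) = 15*(3*(-11)**2 - 7*(-5)) = 15*(3*121 + 35) = 15*(363 + 35) = 15*398 = 5970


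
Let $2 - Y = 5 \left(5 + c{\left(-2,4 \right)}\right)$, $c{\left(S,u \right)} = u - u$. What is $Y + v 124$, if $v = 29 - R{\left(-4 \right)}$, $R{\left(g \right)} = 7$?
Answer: $2705$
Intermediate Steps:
$c{\left(S,u \right)} = 0$
$v = 22$ ($v = 29 - 7 = 22$)
$Y = -23$ ($Y = 2 - 5 \left(5 + 0\right) = 2 - 5 \cdot 5 = 2 - 25 = -23$)
$Y + v 124 = -23 + 22 \cdot 124 = -23 + 2728 = 2705$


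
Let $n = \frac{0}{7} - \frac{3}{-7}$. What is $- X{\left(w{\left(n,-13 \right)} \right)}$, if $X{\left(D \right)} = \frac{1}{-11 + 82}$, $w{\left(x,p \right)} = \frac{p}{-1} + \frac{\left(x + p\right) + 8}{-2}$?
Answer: $- \frac{1}{71} \approx -0.014085$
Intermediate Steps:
$n = \frac{3}{7}$ ($n = 0 \cdot \frac{1}{7} - - \frac{3}{7} = 0 + \frac{3}{7} = \frac{3}{7} \approx 0.42857$)
$w{\left(x,p \right)} = -4 - \frac{3 p}{2} - \frac{x}{2}$ ($w{\left(x,p \right)} = p \left(-1\right) + \left(\left(p + x\right) + 8\right) \left(- \frac{1}{2}\right) = - p + \left(8 + p + x\right) \left(- \frac{1}{2}\right) = - p - \left(4 + \frac{p}{2} + \frac{x}{2}\right) = -4 - \frac{3 p}{2} - \frac{x}{2}$)
$X{\left(D \right)} = \frac{1}{71}$
$- X{\left(w{\left(n,-13 \right)} \right)} = \left(-1\right) \frac{1}{71} = - \frac{1}{71}$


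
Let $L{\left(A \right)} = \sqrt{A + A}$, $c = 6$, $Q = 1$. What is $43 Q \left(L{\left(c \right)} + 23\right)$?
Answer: $989 + 86 \sqrt{3} \approx 1138.0$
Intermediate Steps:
$L{\left(A \right)} = \sqrt{2} \sqrt{A}$ ($L{\left(A \right)} = \sqrt{2 A} = \sqrt{2} \sqrt{A}$)
$43 Q \left(L{\left(c \right)} + 23\right) = 43 \cdot 1 \left(\sqrt{2} \sqrt{6} + 23\right) = 43 \left(2 \sqrt{3} + 23\right) = 43 \left(23 + 2 \sqrt{3}\right) = 989 + 86 \sqrt{3}$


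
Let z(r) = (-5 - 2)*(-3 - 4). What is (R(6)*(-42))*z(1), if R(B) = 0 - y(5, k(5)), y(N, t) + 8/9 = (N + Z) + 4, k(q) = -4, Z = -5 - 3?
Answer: 686/3 ≈ 228.67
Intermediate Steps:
Z = -8
y(N, t) = -44/9 + N (y(N, t) = -8/9 + ((N - 8) + 4) = -8/9 + ((-8 + N) + 4) = -8/9 + (-4 + N) = -44/9 + N)
z(r) = 49 (z(r) = -7*(-7) = 49)
R(B) = -⅑ (R(B) = 0 - (-44/9 + 5) = 0 - 1*⅑ = 0 - ⅑ = -⅑)
(R(6)*(-42))*z(1) = -⅑*(-42)*49 = (14/3)*49 = 686/3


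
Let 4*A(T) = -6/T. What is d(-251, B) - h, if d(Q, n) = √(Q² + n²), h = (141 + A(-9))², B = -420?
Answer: -717409/36 + √239401 ≈ -19439.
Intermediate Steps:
A(T) = -3/(2*T) (A(T) = (-6/T)/4 = -3/(2*T))
h = 717409/36 (h = (141 - 3/2/(-9))² = (141 - 3/2*(-⅑))² = (141 + ⅙)² = (847/6)² = 717409/36 ≈ 19928.)
d(-251, B) - h = √((-251)² + (-420)²) - 1*717409/36 = √(63001 + 176400) - 717409/36 = √239401 - 717409/36 = -717409/36 + √239401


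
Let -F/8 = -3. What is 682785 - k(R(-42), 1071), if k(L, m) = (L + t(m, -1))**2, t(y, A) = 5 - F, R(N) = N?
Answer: 679064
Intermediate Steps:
F = 24 (F = -8*(-3) = 24)
t(y, A) = -19 (t(y, A) = 5 - 1*24 = 5 - 24 = -19)
k(L, m) = (-19 + L)**2 (k(L, m) = (L - 19)**2 = (-19 + L)**2)
682785 - k(R(-42), 1071) = 682785 - (-19 - 42)**2 = 682785 - 1*(-61)**2 = 682785 - 1*3721 = 682785 - 3721 = 679064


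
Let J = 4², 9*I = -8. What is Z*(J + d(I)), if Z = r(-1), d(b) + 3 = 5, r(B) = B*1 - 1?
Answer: -36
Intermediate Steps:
I = -8/9 (I = (⅑)*(-8) = -8/9 ≈ -0.88889)
r(B) = -1 + B (r(B) = B - 1 = -1 + B)
d(b) = 2 (d(b) = -3 + 5 = 2)
Z = -2 (Z = -1 - 1 = -2)
J = 16
Z*(J + d(I)) = -2*(16 + 2) = -2*18 = -36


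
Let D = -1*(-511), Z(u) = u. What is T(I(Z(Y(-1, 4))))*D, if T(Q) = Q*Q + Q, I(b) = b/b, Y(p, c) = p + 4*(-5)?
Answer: 1022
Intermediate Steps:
Y(p, c) = -20 + p (Y(p, c) = p - 20 = -20 + p)
D = 511
I(b) = 1
T(Q) = Q + Q² (T(Q) = Q² + Q = Q + Q²)
T(I(Z(Y(-1, 4))))*D = (1*(1 + 1))*511 = (1*2)*511 = 2*511 = 1022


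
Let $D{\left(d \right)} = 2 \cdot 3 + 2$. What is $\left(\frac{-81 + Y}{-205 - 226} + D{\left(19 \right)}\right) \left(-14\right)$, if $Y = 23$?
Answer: $- \frac{49084}{431} \approx -113.88$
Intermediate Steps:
$D{\left(d \right)} = 8$ ($D{\left(d \right)} = 6 + 2 = 8$)
$\left(\frac{-81 + Y}{-205 - 226} + D{\left(19 \right)}\right) \left(-14\right) = \left(\frac{-81 + 23}{-205 - 226} + 8\right) \left(-14\right) = \left(- \frac{58}{-431} + 8\right) \left(-14\right) = \left(\left(-58\right) \left(- \frac{1}{431}\right) + 8\right) \left(-14\right) = \left(\frac{58}{431} + 8\right) \left(-14\right) = \frac{3506}{431} \left(-14\right) = - \frac{49084}{431}$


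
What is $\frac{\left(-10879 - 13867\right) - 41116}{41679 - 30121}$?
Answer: $- \frac{32931}{5779} \approx -5.6984$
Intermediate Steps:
$\frac{\left(-10879 - 13867\right) - 41116}{41679 - 30121} = \frac{-24746 - 41116}{11558} = \left(-65862\right) \frac{1}{11558} = - \frac{32931}{5779}$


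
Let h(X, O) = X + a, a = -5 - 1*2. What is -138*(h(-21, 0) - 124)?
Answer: 20976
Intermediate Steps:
a = -7 (a = -5 - 2 = -7)
h(X, O) = -7 + X (h(X, O) = X - 7 = -7 + X)
-138*(h(-21, 0) - 124) = -138*((-7 - 21) - 124) = -138*(-28 - 124) = -138*(-152) = 20976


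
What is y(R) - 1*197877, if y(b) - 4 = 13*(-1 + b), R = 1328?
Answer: -180622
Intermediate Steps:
y(b) = -9 + 13*b (y(b) = 4 + 13*(-1 + b) = 4 + (-13 + 13*b) = -9 + 13*b)
y(R) - 1*197877 = (-9 + 13*1328) - 1*197877 = (-9 + 17264) - 197877 = 17255 - 197877 = -180622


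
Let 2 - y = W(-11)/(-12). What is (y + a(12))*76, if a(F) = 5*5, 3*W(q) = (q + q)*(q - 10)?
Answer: 9082/3 ≈ 3027.3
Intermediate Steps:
W(q) = 2*q*(-10 + q)/3 (W(q) = ((q + q)*(q - 10))/3 = ((2*q)*(-10 + q))/3 = (2*q*(-10 + q))/3 = 2*q*(-10 + q)/3)
a(F) = 25
y = 89/6 (y = 2 - (⅔)*(-11)*(-10 - 11)/(-12) = 2 - (⅔)*(-11)*(-21)*(-1)/12 = 2 - 154*(-1)/12 = 2 - 1*(-77/6) = 2 + 77/6 = 89/6 ≈ 14.833)
(y + a(12))*76 = (89/6 + 25)*76 = (239/6)*76 = 9082/3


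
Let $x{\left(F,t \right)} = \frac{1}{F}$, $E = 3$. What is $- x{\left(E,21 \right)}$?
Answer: $- \frac{1}{3} \approx -0.33333$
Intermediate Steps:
$- x{\left(E,21 \right)} = - \frac{1}{3}$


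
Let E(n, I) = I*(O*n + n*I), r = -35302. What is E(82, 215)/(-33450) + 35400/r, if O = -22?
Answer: -6065118109/59042595 ≈ -102.72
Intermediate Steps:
E(n, I) = I*(-22*n + I*n) (E(n, I) = I*(-22*n + n*I) = I*(-22*n + I*n))
E(82, 215)/(-33450) + 35400/r = (215*82*(-22 + 215))/(-33450) + 35400/(-35302) = (215*82*193)*(-1/33450) + 35400*(-1/35302) = 3402590*(-1/33450) - 17700/17651 = -340259/3345 - 17700/17651 = -6065118109/59042595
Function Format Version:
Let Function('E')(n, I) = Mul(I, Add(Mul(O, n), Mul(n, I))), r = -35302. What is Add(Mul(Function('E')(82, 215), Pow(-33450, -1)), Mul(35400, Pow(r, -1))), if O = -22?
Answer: Rational(-6065118109, 59042595) ≈ -102.72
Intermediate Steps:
Function('E')(n, I) = Mul(I, Add(Mul(-22, n), Mul(I, n))) (Function('E')(n, I) = Mul(I, Add(Mul(-22, n), Mul(n, I))) = Mul(I, Add(Mul(-22, n), Mul(I, n))))
Add(Mul(Function('E')(82, 215), Pow(-33450, -1)), Mul(35400, Pow(r, -1))) = Add(Mul(Mul(215, 82, Add(-22, 215)), Pow(-33450, -1)), Mul(35400, Pow(-35302, -1))) = Add(Mul(Mul(215, 82, 193), Rational(-1, 33450)), Mul(35400, Rational(-1, 35302))) = Add(Mul(3402590, Rational(-1, 33450)), Rational(-17700, 17651)) = Add(Rational(-340259, 3345), Rational(-17700, 17651)) = Rational(-6065118109, 59042595)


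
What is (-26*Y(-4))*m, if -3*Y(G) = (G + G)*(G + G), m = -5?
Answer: -8320/3 ≈ -2773.3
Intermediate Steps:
Y(G) = -4*G**2/3 (Y(G) = -(G + G)*(G + G)/3 = -2*G*2*G/3 = -4*G**2/3)
(-26*Y(-4))*m = -(-104)*(-4)**2/3*(-5) = -(-104)*16/3*(-5) = -26*(-64/3)*(-5) = (1664/3)*(-5) = -8320/3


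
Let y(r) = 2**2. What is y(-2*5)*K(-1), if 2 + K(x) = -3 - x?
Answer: -16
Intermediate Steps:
y(r) = 4
K(x) = -5 - x (K(x) = -2 + (-3 - x) = -5 - x)
y(-2*5)*K(-1) = 4*(-5 - 1*(-1)) = 4*(-5 + 1) = 4*(-4) = -16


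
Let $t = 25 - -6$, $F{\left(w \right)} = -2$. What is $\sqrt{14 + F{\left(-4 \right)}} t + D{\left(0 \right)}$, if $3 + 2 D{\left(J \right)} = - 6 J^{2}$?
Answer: $- \frac{3}{2} + 62 \sqrt{3} \approx 105.89$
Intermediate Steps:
$D{\left(J \right)} = - \frac{3}{2} - 3 J^{2}$ ($D{\left(J \right)} = - \frac{3}{2} + \frac{\left(-6\right) J^{2}}{2} = - \frac{3}{2} - 3 J^{2}$)
$t = 31$ ($t = 25 + 6 = 31$)
$\sqrt{14 + F{\left(-4 \right)}} t + D{\left(0 \right)} = \sqrt{14 - 2} \cdot 31 - \left(\frac{3}{2} + 3 \cdot 0^{2}\right) = \sqrt{12} \cdot 31 - \frac{3}{2} = 2 \sqrt{3} \cdot 31 + \left(- \frac{3}{2} + 0\right) = 62 \sqrt{3} - \frac{3}{2} = - \frac{3}{2} + 62 \sqrt{3}$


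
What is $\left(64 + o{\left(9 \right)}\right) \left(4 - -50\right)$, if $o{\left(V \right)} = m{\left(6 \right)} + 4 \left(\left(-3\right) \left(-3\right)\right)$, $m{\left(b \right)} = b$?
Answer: $5724$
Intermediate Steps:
$o{\left(V \right)} = 42$ ($o{\left(V \right)} = 6 + 4 \left(\left(-3\right) \left(-3\right)\right) = 6 + 4 \cdot 9 = 6 + 36 = 42$)
$\left(64 + o{\left(9 \right)}\right) \left(4 - -50\right) = \left(64 + 42\right) \left(4 - -50\right) = 106 \left(4 + 50\right) = 106 \cdot 54 = 5724$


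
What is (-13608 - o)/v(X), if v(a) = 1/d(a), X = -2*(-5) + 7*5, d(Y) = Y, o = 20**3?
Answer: -972360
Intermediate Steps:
o = 8000
X = 45 (X = 10 + 35 = 45)
v(a) = 1/a
(-13608 - o)/v(X) = (-13608 - 1*8000)/(1/45) = (-13608 - 8000)/(1/45) = -21608*45 = -972360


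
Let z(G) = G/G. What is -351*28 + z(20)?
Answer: -9827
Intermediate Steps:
z(G) = 1
-351*28 + z(20) = -351*28 + 1 = -9828 + 1 = -9827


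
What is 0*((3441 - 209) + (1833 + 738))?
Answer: 0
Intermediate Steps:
0*((3441 - 209) + (1833 + 738)) = 0*(3232 + 2571) = 0*5803 = 0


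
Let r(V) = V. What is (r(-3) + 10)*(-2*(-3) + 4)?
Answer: 70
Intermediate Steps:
(r(-3) + 10)*(-2*(-3) + 4) = (-3 + 10)*(-2*(-3) + 4) = 7*(6 + 4) = 7*10 = 70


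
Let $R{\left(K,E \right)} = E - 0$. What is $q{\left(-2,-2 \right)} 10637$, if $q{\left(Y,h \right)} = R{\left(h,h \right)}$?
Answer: $-21274$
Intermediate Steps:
$R{\left(K,E \right)} = E$ ($R{\left(K,E \right)} = E + 0 = E$)
$q{\left(Y,h \right)} = h$
$q{\left(-2,-2 \right)} 10637 = \left(-2\right) 10637 = -21274$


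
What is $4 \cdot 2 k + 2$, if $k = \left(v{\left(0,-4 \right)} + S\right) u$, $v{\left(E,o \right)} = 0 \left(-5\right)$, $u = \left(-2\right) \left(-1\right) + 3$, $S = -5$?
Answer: $-198$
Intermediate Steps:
$u = 5$ ($u = 2 + 3 = 5$)
$v{\left(E,o \right)} = 0$
$k = -25$ ($k = \left(0 - 5\right) 5 = \left(-5\right) 5 = -25$)
$4 \cdot 2 k + 2 = 4 \cdot 2 \left(-25\right) + 2 = 8 \left(-25\right) + 2 = -200 + 2 = -198$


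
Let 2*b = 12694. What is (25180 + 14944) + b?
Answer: 46471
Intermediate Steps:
b = 6347 (b = (½)*12694 = 6347)
(25180 + 14944) + b = (25180 + 14944) + 6347 = 40124 + 6347 = 46471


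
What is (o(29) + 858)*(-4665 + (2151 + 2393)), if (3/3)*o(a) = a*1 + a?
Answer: -110836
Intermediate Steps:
o(a) = 2*a (o(a) = a*1 + a = a + a = 2*a)
(o(29) + 858)*(-4665 + (2151 + 2393)) = (2*29 + 858)*(-4665 + (2151 + 2393)) = (58 + 858)*(-4665 + 4544) = 916*(-121) = -110836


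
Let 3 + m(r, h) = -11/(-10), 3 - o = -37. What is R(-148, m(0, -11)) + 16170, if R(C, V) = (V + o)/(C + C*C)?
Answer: 1172648527/72520 ≈ 16170.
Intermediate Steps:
o = 40 (o = 3 - 1*(-37) = 3 + 37 = 40)
m(r, h) = -19/10 (m(r, h) = -3 - 11/(-10) = -3 - 11*(-⅒) = -3 + 11/10 = -19/10)
R(C, V) = (40 + V)/(C + C²) (R(C, V) = (V + 40)/(C + C*C) = (40 + V)/(C + C²))
R(-148, m(0, -11)) + 16170 = (40 - 19/10)/((-148)*(1 - 148)) + 16170 = -1/148*381/10/(-147) + 16170 = -1/148*(-1/147)*381/10 + 16170 = 127/72520 + 16170 = 1172648527/72520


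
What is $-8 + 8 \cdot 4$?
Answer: $24$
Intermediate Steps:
$-8 + 8 \cdot 4 = -8 + 32 = 24$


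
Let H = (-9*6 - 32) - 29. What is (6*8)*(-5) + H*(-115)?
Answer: 12985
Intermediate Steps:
H = -115 (H = (-54 - 32) - 29 = -86 - 29 = -115)
(6*8)*(-5) + H*(-115) = (6*8)*(-5) - 115*(-115) = 48*(-5) + 13225 = -240 + 13225 = 12985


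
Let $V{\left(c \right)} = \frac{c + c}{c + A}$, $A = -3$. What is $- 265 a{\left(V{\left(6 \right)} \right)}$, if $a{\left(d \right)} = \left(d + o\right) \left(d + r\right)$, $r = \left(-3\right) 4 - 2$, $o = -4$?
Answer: $0$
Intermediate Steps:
$r = -14$ ($r = -12 - 2 = -14$)
$V{\left(c \right)} = \frac{2 c}{-3 + c}$ ($V{\left(c \right)} = \frac{c + c}{c - 3} = \frac{2 c}{-3 + c}$)
$a{\left(d \right)} = \left(-14 + d\right) \left(-4 + d\right)$ ($a{\left(d \right)} = \left(d - 4\right) \left(d - 14\right) = \left(-4 + d\right) \left(-14 + d\right) = \left(-14 + d\right) \left(-4 + d\right)$)
$- 265 a{\left(V{\left(6 \right)} \right)} = - 265 \left(56 + \left(2 \cdot 6 \frac{1}{-3 + 6}\right)^{2} - 18 \cdot 2 \cdot 6 \frac{1}{-3 + 6}\right) = - 265 \left(56 + \left(2 \cdot 6 \cdot \frac{1}{3}\right)^{2} - 18 \cdot 2 \cdot 6 \cdot \frac{1}{3}\right) = - 265 \left(56 + 4^{2} - 72\right) = - 265 \left(56 + 16 - 72\right) = \left(-265\right) 0 = 0$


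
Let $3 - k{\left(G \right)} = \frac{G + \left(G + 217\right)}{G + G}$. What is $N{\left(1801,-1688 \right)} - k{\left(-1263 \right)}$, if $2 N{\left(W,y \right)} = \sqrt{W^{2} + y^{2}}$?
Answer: $- \frac{5269}{2526} + \frac{\sqrt{6092945}}{2} \approx 1232.1$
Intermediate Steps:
$k{\left(G \right)} = 3 - \frac{217 + 2 G}{2 G}$ ($k{\left(G \right)} = 3 - \frac{G + \left(G + 217\right)}{G + G} = 3 - \frac{G + \left(217 + G\right)}{2 G} = 3 - \left(217 + 2 G\right) \frac{1}{2 G} = 3 - \frac{217 + 2 G}{2 G}$)
$N{\left(W,y \right)} = \frac{\sqrt{W^{2} + y^{2}}}{2}$
$N{\left(1801,-1688 \right)} - k{\left(-1263 \right)} = \frac{\sqrt{1801^{2} + \left(-1688\right)^{2}}}{2} - \left(2 - \frac{217}{2 \left(-1263\right)}\right) = \frac{\sqrt{3243601 + 2849344}}{2} - \left(2 - - \frac{217}{2526}\right) = \frac{\sqrt{6092945}}{2} - \left(2 + \frac{217}{2526}\right) = \frac{\sqrt{6092945}}{2} - \frac{5269}{2526} = - \frac{5269}{2526} + \frac{\sqrt{6092945}}{2}$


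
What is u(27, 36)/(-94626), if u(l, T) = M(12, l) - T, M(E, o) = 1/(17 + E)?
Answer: 149/392022 ≈ 0.00038008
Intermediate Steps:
u(l, T) = 1/29 - T (u(l, T) = 1/(17 + 12) - T = 1/29 - T)
u(27, 36)/(-94626) = (1/29 - 1*36)/(-94626) = (1/29 - 36)*(-1/94626) = -1043/29*(-1/94626) = 149/392022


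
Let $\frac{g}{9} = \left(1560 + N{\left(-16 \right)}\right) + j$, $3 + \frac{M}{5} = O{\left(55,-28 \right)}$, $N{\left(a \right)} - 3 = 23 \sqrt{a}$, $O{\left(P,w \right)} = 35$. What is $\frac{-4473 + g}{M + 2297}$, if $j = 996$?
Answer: $\frac{2062}{273} + \frac{92 i}{273} \approx 7.5531 + 0.337 i$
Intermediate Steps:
$N{\left(a \right)} = 3 + 23 \sqrt{a}$
$M = 160$ ($M = -15 + 5 \cdot 35 = -15 + 175 = 160$)
$g = 23031 + 828 i$ ($g = 9 \left(\left(1560 + \left(3 + 23 \sqrt{-16}\right)\right) + 996\right) = 9 \left(\left(1560 + \left(3 + 23 \cdot 4 i\right)\right) + 996\right) = 9 \left(\left(1560 + \left(3 + 92 i\right)\right) + 996\right) = 9 \left(\left(1563 + 92 i\right) + 996\right) = 9 \left(2559 + 92 i\right) = 23031 + 828 i \approx 23031.0 + 828.0 i$)
$\frac{-4473 + g}{M + 2297} = \frac{-4473 + \left(23031 + 828 i\right)}{160 + 2297} = \frac{18558 + 828 i}{2457} = \left(18558 + 828 i\right) \frac{1}{2457} = \frac{2062}{273} + \frac{92 i}{273}$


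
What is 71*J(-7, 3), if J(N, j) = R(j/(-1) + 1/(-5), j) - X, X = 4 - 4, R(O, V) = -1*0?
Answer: 0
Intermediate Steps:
R(O, V) = 0
X = 0
J(N, j) = 0 (J(N, j) = 0 - 1*0 = 0 + 0 = 0)
71*J(-7, 3) = 71*0 = 0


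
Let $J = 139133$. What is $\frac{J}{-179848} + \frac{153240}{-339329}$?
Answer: $- \frac{74771769277}{61027641992} \approx -1.2252$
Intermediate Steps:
$\frac{J}{-179848} + \frac{153240}{-339329} = \frac{139133}{-179848} + \frac{153240}{-339329} = 139133 \left(- \frac{1}{179848}\right) + 153240 \left(- \frac{1}{339329}\right) = - \frac{139133}{179848} - \frac{153240}{339329} = - \frac{74771769277}{61027641992}$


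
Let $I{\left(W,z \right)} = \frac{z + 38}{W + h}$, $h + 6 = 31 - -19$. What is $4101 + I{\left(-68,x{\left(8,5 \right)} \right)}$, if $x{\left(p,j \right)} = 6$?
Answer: $\frac{24595}{6} \approx 4099.2$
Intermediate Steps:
$h = 44$ ($h = -6 + \left(31 - -19\right) = -6 + \left(31 + 19\right) = -6 + 50 = 44$)
$I{\left(W,z \right)} = \frac{38 + z}{44 + W}$ ($I{\left(W,z \right)} = \frac{z + 38}{W + 44} = \frac{38 + z}{44 + W}$)
$4101 + I{\left(-68,x{\left(8,5 \right)} \right)} = 4101 + \frac{38 + 6}{44 - 68} = 4101 + \frac{1}{-24} \cdot 44 = 4101 - \frac{11}{6} = \frac{24595}{6}$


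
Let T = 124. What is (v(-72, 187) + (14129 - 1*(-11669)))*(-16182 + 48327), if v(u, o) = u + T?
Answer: 830948250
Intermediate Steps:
v(u, o) = 124 + u (v(u, o) = u + 124 = 124 + u)
(v(-72, 187) + (14129 - 1*(-11669)))*(-16182 + 48327) = ((124 - 72) + (14129 - 1*(-11669)))*(-16182 + 48327) = (52 + (14129 + 11669))*32145 = (52 + 25798)*32145 = 25850*32145 = 830948250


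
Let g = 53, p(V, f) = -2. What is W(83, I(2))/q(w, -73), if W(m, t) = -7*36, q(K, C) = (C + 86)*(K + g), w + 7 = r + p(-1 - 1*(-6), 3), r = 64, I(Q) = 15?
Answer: -7/39 ≈ -0.17949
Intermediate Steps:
w = 55 (w = -7 + (64 - 2) = -7 + 62 = 55)
q(K, C) = (53 + K)*(86 + C) (q(K, C) = (C + 86)*(K + 53) = (86 + C)*(53 + K) = (53 + K)*(86 + C))
W(m, t) = -252
W(83, I(2))/q(w, -73) = -252/(4558 + 53*(-73) + 86*55 - 73*55) = -252/(4558 - 3869 + 4730 - 4015) = -252/1404 = -252*1/1404 = -7/39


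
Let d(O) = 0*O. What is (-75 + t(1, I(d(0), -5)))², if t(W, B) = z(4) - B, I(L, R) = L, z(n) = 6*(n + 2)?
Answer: 1521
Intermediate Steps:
d(O) = 0
z(n) = 12 + 6*n (z(n) = 6*(2 + n) = 12 + 6*n)
t(W, B) = 36 - B (t(W, B) = (12 + 6*4) - B = (12 + 24) - B = 36 - B)
(-75 + t(1, I(d(0), -5)))² = (-75 + (36 - 1*0))² = (-75 + (36 + 0))² = (-75 + 36)² = (-39)² = 1521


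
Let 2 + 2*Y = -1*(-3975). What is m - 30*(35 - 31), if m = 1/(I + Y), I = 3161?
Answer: -1235398/10295 ≈ -120.00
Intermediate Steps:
Y = 3973/2 (Y = -1 + (-1*(-3975))/2 = -1 + (1/2)*3975 = -1 + 3975/2 = 3973/2 ≈ 1986.5)
m = 2/10295 (m = 1/(3161 + 3973/2) = 1/(10295/2) = 2/10295 ≈ 0.00019427)
m - 30*(35 - 31) = 2/10295 - 30*(35 - 31) = 2/10295 - 30*4 = 2/10295 - 120 = -1235398/10295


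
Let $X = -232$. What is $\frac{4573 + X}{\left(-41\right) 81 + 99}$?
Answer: $- \frac{1447}{1074} \approx -1.3473$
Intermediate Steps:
$\frac{4573 + X}{\left(-41\right) 81 + 99} = \frac{4573 - 232}{\left(-41\right) 81 + 99} = \frac{4341}{-3321 + 99} = \frac{4341}{-3222} = 4341 \left(- \frac{1}{3222}\right) = - \frac{1447}{1074}$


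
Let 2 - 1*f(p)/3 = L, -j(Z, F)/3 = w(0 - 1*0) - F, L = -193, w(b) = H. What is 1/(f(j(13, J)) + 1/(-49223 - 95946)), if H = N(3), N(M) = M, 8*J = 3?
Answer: 145169/84923864 ≈ 0.0017094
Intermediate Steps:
J = 3/8 (J = (1/8)*3 = 3/8 ≈ 0.37500)
H = 3
w(b) = 3
j(Z, F) = -9 + 3*F (j(Z, F) = -3*(3 - F) = -9 + 3*F)
f(p) = 585 (f(p) = 6 - 3*(-193) = 6 + 579 = 585)
1/(f(j(13, J)) + 1/(-49223 - 95946)) = 1/(585 + 1/(-49223 - 95946)) = 1/(585 + 1/(-145169)) = 1/(585 - 1/145169) = 1/(84923864/145169) = 145169/84923864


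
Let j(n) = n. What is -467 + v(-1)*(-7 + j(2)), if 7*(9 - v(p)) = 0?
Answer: -512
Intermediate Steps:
v(p) = 9 (v(p) = 9 - 1/7*0 = 9 + 0 = 9)
-467 + v(-1)*(-7 + j(2)) = -467 + 9*(-7 + 2) = -467 + 9*(-5) = -467 - 45 = -512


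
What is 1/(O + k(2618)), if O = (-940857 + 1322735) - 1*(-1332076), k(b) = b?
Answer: 1/1716572 ≈ 5.8256e-7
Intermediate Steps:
O = 1713954 (O = 381878 + 1332076 = 1713954)
1/(O + k(2618)) = 1/(1713954 + 2618) = 1/1716572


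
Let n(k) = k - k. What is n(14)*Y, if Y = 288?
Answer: 0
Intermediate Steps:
n(k) = 0
n(14)*Y = 0*288 = 0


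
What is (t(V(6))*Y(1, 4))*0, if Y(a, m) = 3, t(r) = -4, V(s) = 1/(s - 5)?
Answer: 0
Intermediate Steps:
V(s) = 1/(-5 + s)
(t(V(6))*Y(1, 4))*0 = -4*3*0 = -12*0 = 0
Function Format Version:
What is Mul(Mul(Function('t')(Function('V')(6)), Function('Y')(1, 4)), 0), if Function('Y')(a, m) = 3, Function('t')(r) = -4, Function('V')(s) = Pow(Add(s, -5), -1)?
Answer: 0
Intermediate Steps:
Function('V')(s) = Pow(Add(-5, s), -1)
Mul(Mul(Function('t')(Function('V')(6)), Function('Y')(1, 4)), 0) = Mul(Mul(-4, 3), 0) = Mul(-12, 0) = 0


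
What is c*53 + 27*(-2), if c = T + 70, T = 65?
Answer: 7101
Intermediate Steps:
c = 135 (c = 65 + 70 = 135)
c*53 + 27*(-2) = 135*53 + 27*(-2) = 7155 - 54 = 7101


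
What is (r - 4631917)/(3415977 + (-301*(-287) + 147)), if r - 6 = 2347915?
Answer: -2283996/3502511 ≈ -0.65210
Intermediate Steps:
r = 2347921 (r = 6 + 2347915 = 2347921)
(r - 4631917)/(3415977 + (-301*(-287) + 147)) = (2347921 - 4631917)/(3415977 + (-301*(-287) + 147)) = -2283996/(3415977 + (86387 + 147)) = -2283996/(3415977 + 86534) = -2283996/3502511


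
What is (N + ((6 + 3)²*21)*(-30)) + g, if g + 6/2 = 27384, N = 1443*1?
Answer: -22206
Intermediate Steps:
N = 1443
g = 27381 (g = -3 + 27384 = 27381)
(N + ((6 + 3)²*21)*(-30)) + g = (1443 + ((6 + 3)²*21)*(-30)) + 27381 = (1443 + (9²*21)*(-30)) + 27381 = (1443 + (81*21)*(-30)) + 27381 = (1443 + 1701*(-30)) + 27381 = (1443 - 51030) + 27381 = -49587 + 27381 = -22206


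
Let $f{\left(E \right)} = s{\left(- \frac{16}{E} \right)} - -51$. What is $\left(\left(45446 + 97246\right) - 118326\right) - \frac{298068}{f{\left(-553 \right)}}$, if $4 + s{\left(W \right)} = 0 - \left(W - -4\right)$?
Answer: $\frac{138059218}{7921} \approx 17430.0$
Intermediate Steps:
$s{\left(W \right)} = -8 - W$ ($s{\left(W \right)} = -4 + \left(0 - \left(W - -4\right)\right) = -4 + \left(0 - \left(W + 4\right)\right) = -4 + \left(0 - \left(4 + W\right)\right) = -4 - \left(4 + W\right) = -8 - W$)
$f{\left(E \right)} = 43 + \frac{16}{E}$ ($f{\left(E \right)} = \left(-8 - - \frac{16}{E}\right) - -51 = \left(-8 + \frac{16}{E}\right) + 51 = 43 + \frac{16}{E}$)
$\left(\left(45446 + 97246\right) - 118326\right) - \frac{298068}{f{\left(-553 \right)}} = \left(\left(45446 + 97246\right) - 118326\right) - \frac{298068}{43 + \frac{16}{-553}} = \left(142692 - 118326\right) - \frac{298068}{43 + 16 \left(- \frac{1}{553}\right)} = 24366 - \frac{298068}{43 - \frac{16}{553}} = 24366 - \frac{298068}{\frac{23763}{553}} = 24366 - \frac{54943868}{7921} = \frac{138059218}{7921}$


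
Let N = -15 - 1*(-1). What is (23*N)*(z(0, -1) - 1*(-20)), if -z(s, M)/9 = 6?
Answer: 10948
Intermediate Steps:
z(s, M) = -54 (z(s, M) = -9*6 = -54)
N = -14 (N = -15 + 1 = -14)
(23*N)*(z(0, -1) - 1*(-20)) = (23*(-14))*(-54 - 1*(-20)) = -322*(-54 + 20) = -322*(-34) = 10948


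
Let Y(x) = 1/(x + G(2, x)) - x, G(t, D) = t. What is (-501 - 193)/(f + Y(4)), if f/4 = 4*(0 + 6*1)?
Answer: -4164/553 ≈ -7.5298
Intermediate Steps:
f = 96 (f = 4*(4*(0 + 6*1)) = 4*(4*(0 + 6)) = 4*(4*6) = 4*24 = 96)
Y(x) = 1/(2 + x) - x (Y(x) = 1/(x + 2) - x = 1/(2 + x) - x)
(-501 - 193)/(f + Y(4)) = (-501 - 193)/(96 + (1 - 1*4² - 2*4)/(2 + 4)) = -694/(96 + (1 - 1*16 - 8)/6) = -694/(96 + (1 - 16 - 8)/6) = -694/(96 + (⅙)*(-23)) = -694/(96 - 23/6) = -694/553/6 = -694*6/553 = -4164/553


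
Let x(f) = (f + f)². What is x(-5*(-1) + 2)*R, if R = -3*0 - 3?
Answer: -588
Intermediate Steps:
R = -3 (R = 0 - 3 = -3)
x(f) = 4*f² (x(f) = (2*f)² = 4*f²)
x(-5*(-1) + 2)*R = (4*(-5*(-1) + 2)²)*(-3) = (4*(5 + 2)²)*(-3) = (4*7²)*(-3) = (4*49)*(-3) = 196*(-3) = -588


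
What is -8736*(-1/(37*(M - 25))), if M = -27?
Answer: -168/37 ≈ -4.5405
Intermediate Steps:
-8736*(-1/(37*(M - 25))) = -8736*(-1/(37*(-27 - 25))) = -8736/((-52*(-37))) = -8736/1924 = -8736*1/1924 = -168/37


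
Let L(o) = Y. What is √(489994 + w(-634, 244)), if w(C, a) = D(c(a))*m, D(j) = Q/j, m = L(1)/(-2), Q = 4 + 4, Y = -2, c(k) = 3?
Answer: √4409970/3 ≈ 700.00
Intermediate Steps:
L(o) = -2
Q = 8
m = 1 (m = -2/(-2) = -2*(-½) = 1)
D(j) = 8/j
w(C, a) = 8/3 (w(C, a) = (8/3)*1 = 8/3)
√(489994 + w(-634, 244)) = √(489994 + 8/3) = √(1469990/3) = √4409970/3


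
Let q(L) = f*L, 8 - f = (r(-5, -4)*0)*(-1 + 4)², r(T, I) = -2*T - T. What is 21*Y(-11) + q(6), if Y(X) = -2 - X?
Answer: 237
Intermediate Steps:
r(T, I) = -3*T
f = 8 (f = 8 - -3*(-5)*0*(-1 + 4)² = 8 - 15*0*3² = 8 - 0*9 = 8 - 1*0 = 8 + 0 = 8)
q(L) = 8*L
21*Y(-11) + q(6) = 21*(-2 - 1*(-11)) + 8*6 = 21*(-2 + 11) + 48 = 21*9 + 48 = 189 + 48 = 237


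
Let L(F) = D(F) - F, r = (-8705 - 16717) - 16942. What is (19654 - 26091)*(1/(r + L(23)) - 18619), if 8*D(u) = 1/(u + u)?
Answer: 1869477886121561/15598415 ≈ 1.1985e+8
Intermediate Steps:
D(u) = 1/(16*u) (D(u) = 1/(8*(u + u)) = 1/(8*((2*u))) = (1/(2*u))/8 = 1/(16*u))
r = -42364 (r = -25422 - 16942 = -42364)
L(F) = -F + 1/(16*F) (L(F) = 1/(16*F) - F = -F + 1/(16*F))
(19654 - 26091)*(1/(r + L(23)) - 18619) = (19654 - 26091)*(1/(-42364 + (-1*23 + (1/16)/23)) - 18619) = -6437*(1/(-42364 + (-23 + (1/16)*(1/23))) - 18619) = -6437*(1/(-42364 + (-23 + 1/368)) - 18619) = -6437*(1/(-42364 - 8463/368) - 18619) = -6437*(1/(-15598415/368) - 18619) = -6437*(-368/15598415 - 18619) = -6437*(-290426889253/15598415) = 1869477886121561/15598415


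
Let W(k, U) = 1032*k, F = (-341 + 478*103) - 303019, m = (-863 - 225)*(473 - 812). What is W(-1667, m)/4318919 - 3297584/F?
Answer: 6902407026176/548774804897 ≈ 12.578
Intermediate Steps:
m = 368832 (m = -1088*(-339) = 368832)
F = -254126 (F = (-341 + 49234) - 303019 = 48893 - 303019 = -254126)
W(-1667, m)/4318919 - 3297584/F = (1032*(-1667))/4318919 - 3297584/(-254126) = -1720344*1/4318919 - 3297584*(-1/254126) = -1720344/4318919 + 1648792/127063 = 6902407026176/548774804897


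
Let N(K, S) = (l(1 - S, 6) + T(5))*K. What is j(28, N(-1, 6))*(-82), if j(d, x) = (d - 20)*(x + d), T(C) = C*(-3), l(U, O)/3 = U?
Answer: -38048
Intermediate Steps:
l(U, O) = 3*U
T(C) = -3*C
N(K, S) = K*(-12 - 3*S) (N(K, S) = (3*(1 - S) - 3*5)*K = ((3 - 3*S) - 15)*K = (-12 - 3*S)*K = K*(-12 - 3*S))
j(d, x) = (-20 + d)*(d + x)
j(28, N(-1, 6))*(-82) = (28**2 - 20*28 - (-60)*(-1)*(4 + 6) + 28*(-3*(-1)*(4 + 6)))*(-82) = (784 - 560 - (-60)*(-1)*10 + 28*(-3*(-1)*10))*(-82) = (784 - 560 - 20*30 + 28*30)*(-82) = (784 - 560 - 600 + 840)*(-82) = 464*(-82) = -38048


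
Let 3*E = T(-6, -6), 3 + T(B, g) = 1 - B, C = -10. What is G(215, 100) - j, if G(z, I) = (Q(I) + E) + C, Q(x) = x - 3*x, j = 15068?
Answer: -45830/3 ≈ -15277.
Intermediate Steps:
Q(x) = -2*x
T(B, g) = -2 - B (T(B, g) = -3 + (1 - B) = -2 - B)
E = 4/3 (E = (-2 - 1*(-6))/3 = (-2 + 6)/3 = (⅓)*4 = 4/3 ≈ 1.3333)
G(z, I) = -26/3 - 2*I (G(z, I) = (-2*I + 4/3) - 10 = (4/3 - 2*I) - 10 = -26/3 - 2*I)
G(215, 100) - j = (-26/3 - 2*100) - 1*15068 = (-26/3 - 200) - 15068 = -626/3 - 15068 = -45830/3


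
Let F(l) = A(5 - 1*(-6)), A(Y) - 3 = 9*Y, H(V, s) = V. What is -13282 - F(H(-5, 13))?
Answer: -13384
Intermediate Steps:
A(Y) = 3 + 9*Y
F(l) = 102 (F(l) = 3 + 9*(5 - 1*(-6)) = 3 + 9*(5 + 6) = 3 + 9*11 = 3 + 99 = 102)
-13282 - F(H(-5, 13)) = -13282 - 1*102 = -13282 - 102 = -13384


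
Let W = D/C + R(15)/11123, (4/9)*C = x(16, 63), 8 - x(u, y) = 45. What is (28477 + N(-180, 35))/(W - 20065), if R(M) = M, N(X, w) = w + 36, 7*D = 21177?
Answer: -2937239487/2068181482 ≈ -1.4202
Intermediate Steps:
D = 21177/7 (D = (⅐)*21177 = 21177/7 ≈ 3025.3)
x(u, y) = -37 (x(u, y) = 8 - 1*45 = 8 - 45 = -37)
N(X, w) = 36 + w
C = -333/4 (C = (9/4)*(-37) = -333/4 ≈ -83.250)
W = -14955113/411551 (W = 21177/(7*(-333/4)) + 15/11123 = (21177/7)*(-4/333) + 15*(1/11123) = -9412/259 + 15/11123 = -14955113/411551 ≈ -36.338)
(28477 + N(-180, 35))/(W - 20065) = (28477 + (36 + 35))/(-14955113/411551 - 20065) = (28477 + 71)/(-8272725928/411551) = 28548*(-411551/8272725928) = -2937239487/2068181482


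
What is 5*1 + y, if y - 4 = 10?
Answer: 19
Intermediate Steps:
y = 14 (y = 4 + 10 = 14)
5*1 + y = 5*1 + 14 = 5 + 14 = 19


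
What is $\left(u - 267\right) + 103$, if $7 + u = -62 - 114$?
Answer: $-347$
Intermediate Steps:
$u = -183$ ($u = -7 - 176 = -183$)
$\left(u - 267\right) + 103 = \left(-183 - 267\right) + 103 = -450 + 103 = -347$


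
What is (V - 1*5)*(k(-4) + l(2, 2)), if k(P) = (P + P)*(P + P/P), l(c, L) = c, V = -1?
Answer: -156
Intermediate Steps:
k(P) = 2*P*(1 + P) (k(P) = (2*P)*(P + 1) = (2*P)*(1 + P) = 2*P*(1 + P))
(V - 1*5)*(k(-4) + l(2, 2)) = (-1 - 1*5)*(2*(-4)*(1 - 4) + 2) = (-1 - 5)*(2*(-4)*(-3) + 2) = -6*(24 + 2) = -6*26 = -156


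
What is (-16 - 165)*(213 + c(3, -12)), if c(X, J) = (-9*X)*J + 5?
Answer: -98102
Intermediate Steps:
c(X, J) = 5 - 9*J*X (c(X, J) = -9*J*X + 5 = 5 - 9*J*X)
(-16 - 165)*(213 + c(3, -12)) = (-16 - 165)*(213 + (5 - 9*(-12)*3)) = -181*(213 + (5 + 324)) = -181*(213 + 329) = -181*542 = -98102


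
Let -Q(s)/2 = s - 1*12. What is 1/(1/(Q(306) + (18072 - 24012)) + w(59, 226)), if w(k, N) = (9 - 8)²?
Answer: 6528/6527 ≈ 1.0002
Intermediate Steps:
Q(s) = 24 - 2*s (Q(s) = -2*(s - 1*12) = -2*(s - 12) = -2*(-12 + s) = 24 - 2*s)
w(k, N) = 1 (w(k, N) = 1² = 1)
1/(1/(Q(306) + (18072 - 24012)) + w(59, 226)) = 1/(1/((24 - 2*306) + (18072 - 24012)) + 1) = 1/(1/((24 - 612) - 5940) + 1) = 1/(1/(-588 - 5940) + 1) = 1/(1/(-6528) + 1) = 1/(-1/6528 + 1) = 1/(6527/6528) = 6528/6527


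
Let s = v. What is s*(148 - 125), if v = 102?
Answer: 2346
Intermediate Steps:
s = 102
s*(148 - 125) = 102*(148 - 125) = 102*23 = 2346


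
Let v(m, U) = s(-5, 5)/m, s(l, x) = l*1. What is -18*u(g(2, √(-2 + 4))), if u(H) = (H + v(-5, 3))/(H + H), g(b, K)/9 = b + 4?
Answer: -55/6 ≈ -9.1667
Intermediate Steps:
s(l, x) = l
v(m, U) = -5/m
g(b, K) = 36 + 9*b (g(b, K) = 9*(b + 4) = 9*(4 + b) = 36 + 9*b)
u(H) = (1 + H)/(2*H) (u(H) = (H - 5/(-5))/(H + H) = (H - 5*(-⅕))/((2*H)) = (H + 1)*(1/(2*H)) = (1 + H)*(1/(2*H)) = (1 + H)/(2*H))
-18*u(g(2, √(-2 + 4))) = -9*(1 + (36 + 9*2))/(36 + 9*2) = -9*(1 + (36 + 18))/(36 + 18) = -9*(1 + 54)/54 = -9*55/54 = -18*55/108 = -55/6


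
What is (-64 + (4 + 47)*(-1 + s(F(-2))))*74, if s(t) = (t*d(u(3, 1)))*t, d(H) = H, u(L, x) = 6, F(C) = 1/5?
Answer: -190106/25 ≈ -7604.2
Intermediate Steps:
F(C) = 1/5
s(t) = 6*t**2 (s(t) = (t*6)*t = (6*t)*t = 6*t**2)
(-64 + (4 + 47)*(-1 + s(F(-2))))*74 = (-64 + (4 + 47)*(-1 + 6*(1/5)**2))*74 = (-64 + 51*(-1 + 6*(1/25)))*74 = (-64 + 51*(-1 + 6/25))*74 = (-64 + 51*(-19/25))*74 = (-64 - 969/25)*74 = -2569/25*74 = -190106/25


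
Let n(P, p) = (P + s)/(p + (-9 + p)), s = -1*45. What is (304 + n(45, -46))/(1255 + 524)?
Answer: 304/1779 ≈ 0.17088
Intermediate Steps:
s = -45
n(P, p) = (-45 + P)/(-9 + 2*p) (n(P, p) = (P - 45)/(p + (-9 + p)) = (-45 + P)/(-9 + 2*p))
(304 + n(45, -46))/(1255 + 524) = (304 + (-45 + 45)/(-9 + 2*(-46)))/(1255 + 524) = (304 + 0/(-9 - 92))/1779 = (304 + 0/(-101))*(1/1779) = (304 - 1/101*0)*(1/1779) = (304 + 0)*(1/1779) = 304*(1/1779) = 304/1779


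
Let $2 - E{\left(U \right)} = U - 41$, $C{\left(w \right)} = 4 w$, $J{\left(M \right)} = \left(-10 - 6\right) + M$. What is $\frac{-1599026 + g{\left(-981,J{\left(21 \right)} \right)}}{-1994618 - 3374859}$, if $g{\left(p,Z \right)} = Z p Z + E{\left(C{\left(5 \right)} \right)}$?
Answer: $\frac{1623528}{5369477} \approx 0.30236$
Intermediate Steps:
$J{\left(M \right)} = -16 + M$
$E{\left(U \right)} = 43 - U$ ($E{\left(U \right)} = 2 - \left(U - 41\right) = 2 - \left(-41 + U\right) = 43 - U$)
$g{\left(p,Z \right)} = 23 + p Z^{2}$ ($g{\left(p,Z \right)} = Z p Z + \left(43 - 4 \cdot 5\right) = p Z^{2} + \left(43 - 20\right) = p Z^{2} + 23 = 23 + p Z^{2}$)
$\frac{-1599026 + g{\left(-981,J{\left(21 \right)} \right)}}{-1994618 - 3374859} = \frac{-1599026 + \left(23 - 981 \left(-16 + 21\right)^{2}\right)}{-1994618 - 3374859} = \frac{-1599026 + \left(23 - 981 \cdot 5^{2}\right)}{-5369477} = \left(-1599026 + \left(23 - 24525\right)\right) \left(- \frac{1}{5369477}\right) = \left(-1599026 - 24502\right) \left(- \frac{1}{5369477}\right) = \left(-1623528\right) \left(- \frac{1}{5369477}\right) = \frac{1623528}{5369477}$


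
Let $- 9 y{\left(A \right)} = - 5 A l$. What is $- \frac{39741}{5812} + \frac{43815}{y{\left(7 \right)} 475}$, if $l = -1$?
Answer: $- \frac{590513829}{19324900} \approx -30.557$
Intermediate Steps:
$y{\left(A \right)} = - \frac{5 A}{9}$ ($y{\left(A \right)} = - \frac{- 5 A \left(-1\right)}{9} = - \frac{5 A}{9}$)
$- \frac{39741}{5812} + \frac{43815}{y{\left(7 \right)} 475} = - \frac{39741}{5812} + \frac{43815}{\left(- \frac{5}{9}\right) 7 \cdot 475} = \left(-39741\right) \frac{1}{5812} + \frac{43815}{\left(- \frac{35}{9}\right) 475} = - \frac{39741}{5812} + \frac{43815}{- \frac{16625}{9}} = - \frac{39741}{5812} + 43815 \left(- \frac{9}{16625}\right) = - \frac{39741}{5812} - \frac{78867}{3325} = - \frac{590513829}{19324900}$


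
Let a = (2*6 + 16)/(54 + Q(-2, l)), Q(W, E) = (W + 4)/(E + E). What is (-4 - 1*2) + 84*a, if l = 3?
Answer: 6078/163 ≈ 37.288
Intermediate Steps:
Q(W, E) = (4 + W)/(2*E) (Q(W, E) = (4 + W)/((2*E)) = (4 + W)*(1/(2*E)) = (4 + W)/(2*E))
a = 84/163 (a = (2*6 + 16)/(54 + (½)*(4 - 2)/3) = (12 + 16)/(54 + (½)*(⅓)*2) = 28/(54 + ⅓) = 28/(163/3) = 28*(3/163) = 84/163 ≈ 0.51534)
(-4 - 1*2) + 84*a = (-4 - 1*2) + 84*(84/163) = (-4 - 2) + 7056/163 = -6 + 7056/163 = 6078/163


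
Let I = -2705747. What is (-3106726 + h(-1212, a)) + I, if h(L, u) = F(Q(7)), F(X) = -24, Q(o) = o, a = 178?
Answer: -5812497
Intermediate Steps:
h(L, u) = -24
(-3106726 + h(-1212, a)) + I = (-3106726 - 24) - 2705747 = -3106750 - 2705747 = -5812497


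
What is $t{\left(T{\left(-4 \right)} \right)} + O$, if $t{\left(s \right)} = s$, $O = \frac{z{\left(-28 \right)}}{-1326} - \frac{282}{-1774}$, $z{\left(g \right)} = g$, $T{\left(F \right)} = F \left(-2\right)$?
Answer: $\frac{4810549}{588081} \approx 8.1801$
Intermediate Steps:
$T{\left(F \right)} = - 2 F$
$O = \frac{105901}{588081}$ ($O = - \frac{28}{-1326} - \frac{282}{-1774} = \left(-28\right) \left(- \frac{1}{1326}\right) - - \frac{141}{887} = \frac{14}{663} + \frac{141}{887} = \frac{105901}{588081} \approx 0.18008$)
$t{\left(T{\left(-4 \right)} \right)} + O = \left(-2\right) \left(-4\right) + \frac{105901}{588081} = 8 + \frac{105901}{588081} = \frac{4810549}{588081}$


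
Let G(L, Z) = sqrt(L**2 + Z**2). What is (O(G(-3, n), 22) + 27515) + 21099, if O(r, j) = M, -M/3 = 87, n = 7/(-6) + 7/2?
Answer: 48353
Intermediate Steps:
n = 7/3 (n = 7*(-1/6) + 7*(1/2) = -7/6 + 7/2 = 7/3 ≈ 2.3333)
M = -261 (M = -3*87 = -261)
O(r, j) = -261
(O(G(-3, n), 22) + 27515) + 21099 = (-261 + 27515) + 21099 = 27254 + 21099 = 48353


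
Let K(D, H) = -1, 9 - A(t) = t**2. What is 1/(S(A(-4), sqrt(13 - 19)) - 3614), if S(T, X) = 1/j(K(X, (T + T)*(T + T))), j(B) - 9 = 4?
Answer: -13/46981 ≈ -0.00027671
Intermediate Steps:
A(t) = 9 - t**2
j(B) = 13 (j(B) = 9 + 4 = 13)
S(T, X) = 1/13
1/(S(A(-4), sqrt(13 - 19)) - 3614) = 1/(1/13 - 3614) = 1/(-46981/13) = -13/46981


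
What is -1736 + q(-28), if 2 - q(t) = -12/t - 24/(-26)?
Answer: -157917/91 ≈ -1735.4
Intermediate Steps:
q(t) = 14/13 + 12/t (q(t) = 2 - (-12/t - 24/(-26)) = 2 - (-12/t - 24*(-1/26)) = 2 - (-12/t + 12/13) = 2 - (12/13 - 12/t) = 2 + (-12/13 + 12/t) = 14/13 + 12/t)
-1736 + q(-28) = -1736 + (14/13 + 12/(-28)) = -1736 + (14/13 + 12*(-1/28)) = -1736 + (14/13 - 3/7) = -1736 + 59/91 = -157917/91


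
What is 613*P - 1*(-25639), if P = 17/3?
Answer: 87338/3 ≈ 29113.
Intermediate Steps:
P = 17/3 (P = 17*(1/3) = 17/3 ≈ 5.6667)
613*P - 1*(-25639) = 613*(17/3) - 1*(-25639) = 10421/3 + 25639 = 87338/3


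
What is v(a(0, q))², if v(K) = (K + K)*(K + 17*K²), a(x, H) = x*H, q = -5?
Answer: 0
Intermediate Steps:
a(x, H) = H*x
v(K) = 2*K*(K + 17*K²) (v(K) = (2*K)*(K + 17*K²) = 2*K*(K + 17*K²))
v(a(0, q))² = ((-5*0)²*(2 + 34*(-5*0)))² = (0²*(2 + 34*0))² = (0*(2 + 0))² = (0*2)² = 0² = 0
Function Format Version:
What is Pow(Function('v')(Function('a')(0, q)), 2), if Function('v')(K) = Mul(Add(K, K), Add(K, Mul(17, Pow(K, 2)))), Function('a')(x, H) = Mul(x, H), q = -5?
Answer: 0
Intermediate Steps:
Function('a')(x, H) = Mul(H, x)
Function('v')(K) = Mul(2, K, Add(K, Mul(17, Pow(K, 2)))) (Function('v')(K) = Mul(Mul(2, K), Add(K, Mul(17, Pow(K, 2)))) = Mul(2, K, Add(K, Mul(17, Pow(K, 2)))))
Pow(Function('v')(Function('a')(0, q)), 2) = Pow(Mul(Pow(Mul(-5, 0), 2), Add(2, Mul(34, Mul(-5, 0)))), 2) = Pow(Mul(Pow(0, 2), Add(2, Mul(34, 0))), 2) = Pow(Mul(0, Add(2, 0)), 2) = Pow(Mul(0, 2), 2) = Pow(0, 2) = 0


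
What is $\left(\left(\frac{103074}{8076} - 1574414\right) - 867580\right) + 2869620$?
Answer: $\frac{575601775}{1346} \approx 4.2764 \cdot 10^{5}$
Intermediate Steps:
$\left(\left(\frac{103074}{8076} - 1574414\right) - 867580\right) + 2869620 = \left(\left(103074 \cdot \frac{1}{8076} - 1574414\right) - 867580\right) + 2869620 = \left(\left(\frac{17179}{1346} - 1574414\right) - 867580\right) + 2869620 = \left(- \frac{2119144065}{1346} - 867580\right) + 2869620 = - \frac{3286906745}{1346} + 2869620 = \frac{575601775}{1346}$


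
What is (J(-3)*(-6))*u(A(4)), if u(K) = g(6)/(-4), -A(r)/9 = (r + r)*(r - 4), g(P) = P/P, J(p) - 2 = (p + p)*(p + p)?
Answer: 57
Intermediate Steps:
J(p) = 2 + 4*p² (J(p) = 2 + (p + p)*(p + p) = 2 + (2*p)*(2*p) = 2 + 4*p²)
g(P) = 1
A(r) = -18*r*(-4 + r) (A(r) = -9*(r + r)*(r - 4) = -9*2*r*(-4 + r) = -18*r*(-4 + r))
u(K) = -¼ (u(K) = 1/(-4) = 1*(-¼) = -¼)
(J(-3)*(-6))*u(A(4)) = ((2 + 4*(-3)²)*(-6))*(-¼) = ((2 + 4*9)*(-6))*(-¼) = ((2 + 36)*(-6))*(-¼) = (38*(-6))*(-¼) = -228*(-¼) = 57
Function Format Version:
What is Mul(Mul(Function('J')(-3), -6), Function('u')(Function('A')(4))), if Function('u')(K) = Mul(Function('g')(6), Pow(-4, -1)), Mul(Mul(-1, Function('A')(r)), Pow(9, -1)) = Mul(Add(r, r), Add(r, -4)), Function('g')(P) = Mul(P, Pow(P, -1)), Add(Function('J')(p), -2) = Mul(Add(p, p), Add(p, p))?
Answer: 57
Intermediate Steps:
Function('J')(p) = Add(2, Mul(4, Pow(p, 2))) (Function('J')(p) = Add(2, Mul(Add(p, p), Add(p, p))) = Add(2, Mul(Mul(2, p), Mul(2, p))) = Add(2, Mul(4, Pow(p, 2))))
Function('g')(P) = 1
Function('A')(r) = Mul(-18, r, Add(-4, r)) (Function('A')(r) = Mul(-9, Mul(Add(r, r), Add(r, -4))) = Mul(-9, Mul(Mul(2, r), Add(-4, r))) = Mul(-9, Mul(2, r, Add(-4, r))) = Mul(-18, r, Add(-4, r)))
Function('u')(K) = Rational(-1, 4) (Function('u')(K) = Mul(1, Pow(-4, -1)) = Mul(1, Rational(-1, 4)) = Rational(-1, 4))
Mul(Mul(Function('J')(-3), -6), Function('u')(Function('A')(4))) = Mul(Mul(Add(2, Mul(4, Pow(-3, 2))), -6), Rational(-1, 4)) = Mul(Mul(Add(2, Mul(4, 9)), -6), Rational(-1, 4)) = Mul(Mul(Add(2, 36), -6), Rational(-1, 4)) = Mul(Mul(38, -6), Rational(-1, 4)) = Mul(-228, Rational(-1, 4)) = 57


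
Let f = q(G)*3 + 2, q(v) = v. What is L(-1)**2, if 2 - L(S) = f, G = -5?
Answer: 225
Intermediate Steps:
f = -13 (f = -5*3 + 2 = -15 + 2 = -13)
L(S) = 15 (L(S) = 2 - 1*(-13) = 2 + 13 = 15)
L(-1)**2 = 15**2 = 225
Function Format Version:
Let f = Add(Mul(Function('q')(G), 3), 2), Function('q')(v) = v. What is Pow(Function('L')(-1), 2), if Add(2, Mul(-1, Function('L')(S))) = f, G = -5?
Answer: 225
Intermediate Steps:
f = -13 (f = Add(Mul(-5, 3), 2) = Add(-15, 2) = -13)
Function('L')(S) = 15 (Function('L')(S) = Add(2, Mul(-1, -13)) = Add(2, 13) = 15)
Pow(Function('L')(-1), 2) = Pow(15, 2) = 225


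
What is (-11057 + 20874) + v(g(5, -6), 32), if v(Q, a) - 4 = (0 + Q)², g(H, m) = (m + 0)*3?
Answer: 10145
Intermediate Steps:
g(H, m) = 3*m (g(H, m) = m*3 = 3*m)
v(Q, a) = 4 + Q² (v(Q, a) = 4 + (0 + Q)² = 4 + Q²)
(-11057 + 20874) + v(g(5, -6), 32) = (-11057 + 20874) + (4 + (3*(-6))²) = 9817 + (4 + (-18)²) = 9817 + (4 + 324) = 9817 + 328 = 10145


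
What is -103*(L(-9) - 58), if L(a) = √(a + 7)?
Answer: 5974 - 103*I*√2 ≈ 5974.0 - 145.66*I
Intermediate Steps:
L(a) = √(7 + a)
-103*(L(-9) - 58) = -103*(√(7 - 9) - 58) = -103*(√(-2) - 58) = -103*(I*√2 - 58) = -103*(-58 + I*√2) = 5974 - 103*I*√2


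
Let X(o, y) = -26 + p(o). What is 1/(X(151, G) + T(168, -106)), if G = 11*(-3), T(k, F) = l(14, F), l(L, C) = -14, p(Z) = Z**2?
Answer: 1/22761 ≈ 4.3935e-5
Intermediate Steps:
T(k, F) = -14
G = -33
X(o, y) = -26 + o**2
1/(X(151, G) + T(168, -106)) = 1/((-26 + 151**2) - 14) = 1/((-26 + 22801) - 14) = 1/(22775 - 14) = 1/22761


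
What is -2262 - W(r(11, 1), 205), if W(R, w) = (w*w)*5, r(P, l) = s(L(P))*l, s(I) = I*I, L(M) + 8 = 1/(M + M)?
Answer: -212387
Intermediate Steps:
L(M) = -8 + 1/(2*M) (L(M) = -8 + 1/(M + M) = -8 + 1/(2*M))
s(I) = I²
r(P, l) = l*(-8 + 1/(2*P))² (r(P, l) = (-8 + 1/(2*P))²*l = l*(-8 + 1/(2*P))²)
W(R, w) = 5*w² (W(R, w) = w²*5 = 5*w²)
-2262 - W(r(11, 1), 205) = -2262 - 5*205² = -2262 - 5*42025 = -2262 - 1*210125 = -2262 - 210125 = -212387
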